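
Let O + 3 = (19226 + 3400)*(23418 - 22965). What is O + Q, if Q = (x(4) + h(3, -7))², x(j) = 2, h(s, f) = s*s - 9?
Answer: 10249579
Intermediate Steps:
h(s, f) = -9 + s² (h(s, f) = s² - 9 = -9 + s²)
Q = 4 (Q = (2 + (-9 + 3²))² = (2 + (-9 + 9))² = (2 + 0)² = 2² = 4)
O = 10249575 (O = -3 + (19226 + 3400)*(23418 - 22965) = -3 + 22626*453 = -3 + 10249578 = 10249575)
O + Q = 10249575 + 4 = 10249579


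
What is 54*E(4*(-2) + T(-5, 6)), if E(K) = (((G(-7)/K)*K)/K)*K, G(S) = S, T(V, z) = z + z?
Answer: -378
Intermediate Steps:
T(V, z) = 2*z
E(K) = -7 (E(K) = (((-7/K)*K)/K)*K = (-7/K)*K = -7)
54*E(4*(-2) + T(-5, 6)) = 54*(-7) = -378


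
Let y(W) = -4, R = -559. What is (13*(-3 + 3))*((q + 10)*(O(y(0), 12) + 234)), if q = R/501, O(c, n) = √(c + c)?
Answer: 0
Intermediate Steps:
O(c, n) = √2*√c (O(c, n) = √(2*c) = √2*√c)
q = -559/501 ≈ -1.1158
(13*(-3 + 3))*((q + 10)*(O(y(0), 12) + 234)) = (13*(-3 + 3))*((-559/501 + 10)*(√2*√(-4) + 234)) = (13*0)*(4451*(√2*(2*I) + 234)/501) = 0*(4451*(2*I*√2 + 234)/501) = 0*(4451*(234 + 2*I*√2)/501) = 0*(347178/167 + 8902*I*√2/501) = 0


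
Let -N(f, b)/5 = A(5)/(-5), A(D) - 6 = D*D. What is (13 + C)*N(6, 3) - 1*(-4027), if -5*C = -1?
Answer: 22181/5 ≈ 4436.2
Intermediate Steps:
C = 1/5 (C = -1/5*(-1) = 1/5 ≈ 0.20000)
A(D) = 6 + D**2 (A(D) = 6 + D*D = 6 + D**2)
N(f, b) = 31 (N(f, b) = -5*(6 + 5**2)/(-5) = -5*(6 + 25)*(-1)/5 = -155*(-1)/5 = -5*(-31/5) = 31)
(13 + C)*N(6, 3) - 1*(-4027) = (13 + 1/5)*31 - 1*(-4027) = (66/5)*31 + 4027 = 2046/5 + 4027 = 22181/5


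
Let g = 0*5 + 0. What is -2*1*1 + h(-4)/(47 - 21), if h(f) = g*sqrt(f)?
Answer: -2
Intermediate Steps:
g = 0 (g = 0 + 0 = 0)
h(f) = 0 (h(f) = 0*sqrt(f) = 0)
-2*1*1 + h(-4)/(47 - 21) = -2*1*1 + 0/(47 - 21) = -2*1 + 0/26 = -2 + 0*(1/26) = -2 + 0 = -2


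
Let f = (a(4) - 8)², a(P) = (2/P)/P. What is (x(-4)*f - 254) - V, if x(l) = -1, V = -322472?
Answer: 20617983/64 ≈ 3.2216e+5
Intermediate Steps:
a(P) = 2/P²
f = 3969/64 (f = (2/4² - 8)² = (2*(1/16) - 8)² = (⅛ - 8)² = (-63/8)² = 3969/64 ≈ 62.016)
(x(-4)*f - 254) - V = (-1*3969/64 - 254) - 1*(-322472) = (-3969/64 - 254) + 322472 = -20225/64 + 322472 = 20617983/64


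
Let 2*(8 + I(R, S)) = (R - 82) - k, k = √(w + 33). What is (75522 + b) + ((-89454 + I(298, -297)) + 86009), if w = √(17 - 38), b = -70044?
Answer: 2133 - √(33 + I*√21)/2 ≈ 2130.1 - 0.19895*I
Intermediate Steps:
w = I*√21 (w = √(-21) = I*√21 ≈ 4.5826*I)
k = √(33 + I*√21) (k = √(I*√21 + 33) = √(33 + I*√21) ≈ 5.7583 + 0.39791*I)
I(R, S) = -49 + R/2 - √(33 + I*√21)/2 (I(R, S) = -8 + ((R - 82) - √(33 + I*√21))/2 = -8 + ((-82 + R) - √(33 + I*√21))/2 = -8 + (-82 + R - √(33 + I*√21))/2 = -8 + (-41 + R/2 - √(33 + I*√21)/2) = -49 + R/2 - √(33 + I*√21)/2)
(75522 + b) + ((-89454 + I(298, -297)) + 86009) = (75522 - 70044) + ((-89454 + (-49 + (½)*298 - √(33 + I*√21)/2)) + 86009) = 5478 + ((-89454 + (-49 + 149 - √(33 + I*√21)/2)) + 86009) = 5478 + ((-89454 + (100 - √(33 + I*√21)/2)) + 86009) = 5478 + ((-89354 - √(33 + I*√21)/2) + 86009) = 5478 + (-3345 - √(33 + I*√21)/2) = 2133 - √(33 + I*√21)/2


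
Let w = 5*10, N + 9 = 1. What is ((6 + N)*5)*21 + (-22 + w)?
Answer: -182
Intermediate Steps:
N = -8 (N = -9 + 1 = -8)
w = 50
((6 + N)*5)*21 + (-22 + w) = ((6 - 8)*5)*21 + (-22 + 50) = -2*5*21 + 28 = -10*21 + 28 = -210 + 28 = -182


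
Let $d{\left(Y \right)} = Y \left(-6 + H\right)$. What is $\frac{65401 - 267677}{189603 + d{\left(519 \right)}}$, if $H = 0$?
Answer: $- \frac{202276}{186489} \approx -1.0847$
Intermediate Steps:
$d{\left(Y \right)} = - 6 Y$ ($d{\left(Y \right)} = Y \left(-6 + 0\right) = Y \left(-6\right) = - 6 Y$)
$\frac{65401 - 267677}{189603 + d{\left(519 \right)}} = \frac{65401 - 267677}{189603 - 3114} = - \frac{202276}{189603 - 3114} = - \frac{202276}{186489}$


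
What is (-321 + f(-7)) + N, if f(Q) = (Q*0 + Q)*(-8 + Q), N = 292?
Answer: 76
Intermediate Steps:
f(Q) = Q*(-8 + Q) (f(Q) = (0 + Q)*(-8 + Q) = Q*(-8 + Q))
(-321 + f(-7)) + N = (-321 - 7*(-8 - 7)) + 292 = (-321 - 7*(-15)) + 292 = (-321 + 105) + 292 = -216 + 292 = 76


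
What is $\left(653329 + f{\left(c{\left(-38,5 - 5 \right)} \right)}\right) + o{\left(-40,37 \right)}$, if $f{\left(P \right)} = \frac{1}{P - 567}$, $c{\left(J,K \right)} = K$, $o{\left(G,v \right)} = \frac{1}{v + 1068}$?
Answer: $\frac{409333484477}{626535} \approx 6.5333 \cdot 10^{5}$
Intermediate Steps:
$o{\left(G,v \right)} = \frac{1}{1068 + v}$
$f{\left(P \right)} = \frac{1}{-567 + P}$
$\left(653329 + f{\left(c{\left(-38,5 - 5 \right)} \right)}\right) + o{\left(-40,37 \right)} = \left(653329 + \frac{1}{-567 + \left(5 - 5\right)}\right) + \frac{1}{1068 + 37} = \left(653329 + \frac{1}{-567 + 0}\right) + \frac{1}{1105} = \left(653329 + \frac{1}{-567}\right) + \frac{1}{1105} = \left(653329 - \frac{1}{567}\right) + \frac{1}{1105} = \frac{370437542}{567} + \frac{1}{1105} = \frac{409333484477}{626535}$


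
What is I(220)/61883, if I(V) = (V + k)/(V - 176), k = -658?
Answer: -219/1361426 ≈ -0.00016086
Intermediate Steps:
I(V) = (-658 + V)/(-176 + V) (I(V) = (V - 658)/(V - 176) = (-658 + V)/(-176 + V))
I(220)/61883 = ((-658 + 220)/(-176 + 220))/61883 = (-438/44)*(1/61883) = ((1/44)*(-438))*(1/61883) = -219/22*1/61883 = -219/1361426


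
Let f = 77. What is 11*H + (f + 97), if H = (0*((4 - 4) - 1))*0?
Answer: 174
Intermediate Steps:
H = 0 (H = (0*(0 - 1))*0 = (0*(-1))*0 = 0*0 = 0)
11*H + (f + 97) = 11*0 + (77 + 97) = 0 + 174 = 174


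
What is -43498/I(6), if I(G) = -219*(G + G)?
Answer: 21749/1314 ≈ 16.552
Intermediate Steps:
I(G) = -438*G
-43498/I(6) = -43498/((-438*6)) = -43498/(-2628) = -43498*(-1/2628) = 21749/1314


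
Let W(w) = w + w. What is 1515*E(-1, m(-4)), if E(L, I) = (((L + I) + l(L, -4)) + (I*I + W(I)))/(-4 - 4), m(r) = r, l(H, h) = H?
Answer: -1515/4 ≈ -378.75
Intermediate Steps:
W(w) = 2*w
E(L, I) = -3*I/8 - L/4 - I²/8 (E(L, I) = (((L + I) + L) + (I*I + 2*I))/(-4 - 4) = (((I + L) + L) + (I² + 2*I))/(-8) = ((I + 2*L) + (I² + 2*I))*(-⅛) = (I² + 2*L + 3*I)*(-⅛) = -3*I/8 - L/4 - I²/8)
1515*E(-1, m(-4)) = 1515*(-3/8*(-4) - ¼*(-1) - ⅛*(-4)²) = 1515*(3/2 + ¼ - ⅛*16) = 1515*(3/2 + ¼ - 2) = 1515*(-¼) = -1515/4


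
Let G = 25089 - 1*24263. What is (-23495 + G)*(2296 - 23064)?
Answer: 470789792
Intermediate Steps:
G = 826 (G = 25089 - 24263 = 826)
(-23495 + G)*(2296 - 23064) = (-23495 + 826)*(2296 - 23064) = -22669*(-20768) = 470789792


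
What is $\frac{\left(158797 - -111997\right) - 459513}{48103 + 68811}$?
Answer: $- \frac{188719}{116914} \approx -1.6142$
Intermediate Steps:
$\frac{\left(158797 - -111997\right) - 459513}{48103 + 68811} = \frac{\left(158797 + 111997\right) - 459513}{116914} = \left(270794 - 459513\right) \frac{1}{116914} = \left(-188719\right) \frac{1}{116914} = - \frac{188719}{116914}$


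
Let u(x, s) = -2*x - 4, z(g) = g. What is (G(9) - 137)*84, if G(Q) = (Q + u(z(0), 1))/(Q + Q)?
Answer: -34454/3 ≈ -11485.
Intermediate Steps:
u(x, s) = -4 - 2*x
G(Q) = (-4 + Q)/(2*Q) (G(Q) = (Q + (-4 - 2*0))/(Q + Q) = (Q + (-4 + 0))/((2*Q)) = (Q - 4)*(1/(2*Q)) = (-4 + Q)*(1/(2*Q)) = (-4 + Q)/(2*Q))
(G(9) - 137)*84 = ((½)*(-4 + 9)/9 - 137)*84 = ((½)*(⅑)*5 - 137)*84 = (5/18 - 137)*84 = -2461/18*84 = -34454/3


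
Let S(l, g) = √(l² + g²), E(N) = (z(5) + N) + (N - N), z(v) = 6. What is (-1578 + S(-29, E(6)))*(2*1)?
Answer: -3156 + 2*√985 ≈ -3093.2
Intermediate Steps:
E(N) = 6 + N (E(N) = (6 + N) + (N - N) = (6 + N) + 0 = 6 + N)
S(l, g) = √(g² + l²)
(-1578 + S(-29, E(6)))*(2*1) = (-1578 + √((6 + 6)² + (-29)²))*(2*1) = (-1578 + √(12² + 841))*2 = (-1578 + √(144 + 841))*2 = (-1578 + √985)*2 = -3156 + 2*√985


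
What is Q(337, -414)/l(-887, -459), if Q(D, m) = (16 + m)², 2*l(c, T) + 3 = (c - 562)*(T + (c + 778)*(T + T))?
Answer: -796/362625 ≈ -0.0021951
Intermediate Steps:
l(c, T) = -3/2 + (-562 + c)*(T + 2*T*(778 + c))/2 (l(c, T) = -3/2 + ((c - 562)*(T + (c + 778)*(T + T)))/2 = -3/2 + ((-562 + c)*(T + (778 + c)*(2*T)))/2 = -3/2 + ((-562 + c)*(T + 2*T*(778 + c)))/2 = -3/2 + (-562 + c)*(T + 2*T*(778 + c))/2)
Q(337, -414)/l(-887, -459) = (16 - 414)²/(-3/2 - 437517*(-459) - 459*(-887)² + (433/2)*(-459)*(-887)) = (-398)²/(-3/2 + 200820303 - 459*786769 + 176288589/2) = 158404/(-3/2 + 200820303 - 361126971 + 176288589/2) = 158404/(-72162375) = 158404*(-1/72162375) = -796/362625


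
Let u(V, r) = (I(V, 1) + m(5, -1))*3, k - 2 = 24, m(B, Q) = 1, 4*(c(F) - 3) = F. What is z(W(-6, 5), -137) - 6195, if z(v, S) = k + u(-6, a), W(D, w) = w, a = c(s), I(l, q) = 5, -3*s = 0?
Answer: -6151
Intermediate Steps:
s = 0 (s = -⅓*0 = 0)
c(F) = 3 + F/4
k = 26 (k = 2 + 24 = 26)
a = 3 (a = 3 + (¼)*0 = 3 + 0 = 3)
u(V, r) = 18 (u(V, r) = (5 + 1)*3 = 6*3 = 18)
z(v, S) = 44 (z(v, S) = 26 + 18 = 44)
z(W(-6, 5), -137) - 6195 = 44 - 6195 = -6151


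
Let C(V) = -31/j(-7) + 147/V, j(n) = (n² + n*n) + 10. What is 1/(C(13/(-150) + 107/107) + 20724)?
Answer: 14796/309009457 ≈ 4.7882e-5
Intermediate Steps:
j(n) = 10 + 2*n² (j(n) = (n² + n²) + 10 = 2*n² + 10 = 10 + 2*n²)
C(V) = -31/108 + 147/V (C(V) = -31/(10 + 2*(-7)²) + 147/V = -31/(10 + 2*49) + 147/V = -31/(10 + 98) + 147/V = -31/108 + 147/V)
1/(C(13/(-150) + 107/107) + 20724) = 1/((-31/108 + 147/(13/(-150) + 107/107)) + 20724) = 1/((-31/108 + 147/(13*(-1/150) + 107*(1/107))) + 20724) = 1/((-31/108 + 147/(-13/150 + 1)) + 20724) = 1/((-31/108 + 147/(137/150)) + 20724) = 1/((-31/108 + 147*(150/137)) + 20724) = 1/((-31/108 + 22050/137) + 20724) = 1/(2377153/14796 + 20724) = 1/(309009457/14796) = 14796/309009457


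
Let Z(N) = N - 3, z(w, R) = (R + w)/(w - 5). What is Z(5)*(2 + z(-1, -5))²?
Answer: 18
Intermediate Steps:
z(w, R) = (R + w)/(-5 + w)
Z(N) = -3 + N
Z(5)*(2 + z(-1, -5))² = (-3 + 5)*(2 + (-5 - 1)/(-5 - 1))² = 2*(2 - 6/(-6))² = 2*(2 - ⅙*(-6))² = 2*(2 + 1)² = 2*3² = 2*9 = 18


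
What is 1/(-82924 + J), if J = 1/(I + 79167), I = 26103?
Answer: -105270/8729409479 ≈ -1.2059e-5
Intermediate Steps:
J = 1/105270 (J = 1/(26103 + 79167) = 1/105270 ≈ 9.4994e-6)
1/(-82924 + J) = 1/(-82924 + 1/105270) = 1/(-8729409479/105270) = -105270/8729409479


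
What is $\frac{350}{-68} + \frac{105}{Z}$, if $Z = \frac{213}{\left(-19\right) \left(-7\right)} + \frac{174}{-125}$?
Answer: $\frac{19580575}{39474} \approx 496.04$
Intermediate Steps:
$Z = \frac{3483}{16625}$ ($Z = \frac{213}{133} + 174 \left(- \frac{1}{125}\right) = 213 \cdot \frac{1}{133} - \frac{174}{125} = \frac{213}{133} - \frac{174}{125} = \frac{3483}{16625} \approx 0.2095$)
$\frac{350}{-68} + \frac{105}{Z} = \frac{350}{-68} + \frac{105}{\frac{3483}{16625}} = 350 \left(- \frac{1}{68}\right) + 105 \cdot \frac{16625}{3483} = - \frac{175}{34} + \frac{581875}{1161} = \frac{19580575}{39474}$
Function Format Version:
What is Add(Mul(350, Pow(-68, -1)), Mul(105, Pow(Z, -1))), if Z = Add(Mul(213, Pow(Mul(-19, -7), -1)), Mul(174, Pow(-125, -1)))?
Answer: Rational(19580575, 39474) ≈ 496.04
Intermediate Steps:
Z = Rational(3483, 16625) (Z = Add(Mul(213, Pow(133, -1)), Mul(174, Rational(-1, 125))) = Add(Mul(213, Rational(1, 133)), Rational(-174, 125)) = Add(Rational(213, 133), Rational(-174, 125)) = Rational(3483, 16625) ≈ 0.20950)
Add(Mul(350, Pow(-68, -1)), Mul(105, Pow(Z, -1))) = Add(Mul(350, Pow(-68, -1)), Mul(105, Pow(Rational(3483, 16625), -1))) = Add(Mul(350, Rational(-1, 68)), Mul(105, Rational(16625, 3483))) = Add(Rational(-175, 34), Rational(581875, 1161)) = Rational(19580575, 39474)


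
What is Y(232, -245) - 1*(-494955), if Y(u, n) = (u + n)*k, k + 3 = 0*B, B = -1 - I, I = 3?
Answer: 494994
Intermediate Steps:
B = -4 (B = -1 - 1*3 = -1 - 3 = -4)
k = -3 (k = -3 + 0*(-4) = -3 + 0 = -3)
Y(u, n) = -3*n - 3*u (Y(u, n) = (u + n)*(-3) = (n + u)*(-3) = -3*n - 3*u)
Y(232, -245) - 1*(-494955) = (-3*(-245) - 3*232) - 1*(-494955) = (735 - 696) + 494955 = 39 + 494955 = 494994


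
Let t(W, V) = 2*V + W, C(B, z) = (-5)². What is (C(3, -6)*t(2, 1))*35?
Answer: 3500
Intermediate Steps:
C(B, z) = 25
t(W, V) = W + 2*V
(C(3, -6)*t(2, 1))*35 = (25*(2 + 2*1))*35 = (25*(2 + 2))*35 = (25*4)*35 = 100*35 = 3500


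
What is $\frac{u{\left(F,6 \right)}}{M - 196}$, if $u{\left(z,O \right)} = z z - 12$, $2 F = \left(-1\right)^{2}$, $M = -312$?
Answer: $\frac{47}{2032} \approx 0.02313$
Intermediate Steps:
$F = \frac{1}{2}$ ($F = \frac{\left(-1\right)^{2}}{2} = \frac{1}{2} \cdot 1 = \frac{1}{2} \approx 0.5$)
$u{\left(z,O \right)} = -12 + z^{2}$ ($u{\left(z,O \right)} = z^{2} - 12 = -12 + z^{2}$)
$\frac{u{\left(F,6 \right)}}{M - 196} = \frac{-12 + \left(\frac{1}{2}\right)^{2}}{-312 - 196} = \frac{-12 + \frac{1}{4}}{-508} = \left(- \frac{47}{4}\right) \left(- \frac{1}{508}\right) = \frac{47}{2032}$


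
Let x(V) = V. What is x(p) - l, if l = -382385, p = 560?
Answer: 382945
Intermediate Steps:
x(p) - l = 560 - 1*(-382385) = 560 + 382385 = 382945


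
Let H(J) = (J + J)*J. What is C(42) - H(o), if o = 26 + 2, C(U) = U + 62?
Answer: -1464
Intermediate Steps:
C(U) = 62 + U
o = 28
H(J) = 2*J² (H(J) = (2*J)*J = 2*J²)
C(42) - H(o) = (62 + 42) - 2*28² = 104 - 2*784 = 104 - 1*1568 = 104 - 1568 = -1464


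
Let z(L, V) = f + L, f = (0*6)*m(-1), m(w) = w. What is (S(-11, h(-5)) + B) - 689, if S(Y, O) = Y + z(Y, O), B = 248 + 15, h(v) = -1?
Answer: -448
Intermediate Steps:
f = 0 (f = (0*6)*(-1) = 0*(-1) = 0)
B = 263
z(L, V) = L (z(L, V) = 0 + L = L)
S(Y, O) = 2*Y (S(Y, O) = Y + Y = 2*Y)
(S(-11, h(-5)) + B) - 689 = (2*(-11) + 263) - 689 = (-22 + 263) - 689 = 241 - 689 = -448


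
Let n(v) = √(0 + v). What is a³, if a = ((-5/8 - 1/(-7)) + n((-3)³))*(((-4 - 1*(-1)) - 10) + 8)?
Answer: -854843625/175616 + 30931875*I*√3/3136 ≈ -4867.7 + 17084.0*I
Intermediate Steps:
n(v) = √v
a = 135/56 - 15*I*√3 (a = ((-5/8 - 1/(-7)) + √((-3)³))*(((-4 - 1*(-1)) - 10) + 8) = ((-5*⅛ - 1*(-⅐)) + √(-27))*(((-4 + 1) - 10) + 8) = ((-5/8 + ⅐) + 3*I*√3)*((-3 - 10) + 8) = (-27/56 + 3*I*√3)*(-13 + 8) = (-27/56 + 3*I*√3)*(-5) = 135/56 - 15*I*√3 ≈ 2.4107 - 25.981*I)
a³ = (135/56 - 15*I*√3)³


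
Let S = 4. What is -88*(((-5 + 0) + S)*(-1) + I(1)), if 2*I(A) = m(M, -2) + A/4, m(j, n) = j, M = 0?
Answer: -99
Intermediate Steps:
I(A) = A/8 (I(A) = (0 + A/4)/2 = (A/4)/2 = A/8)
-88*(((-5 + 0) + S)*(-1) + I(1)) = -88*(((-5 + 0) + 4)*(-1) + (1/8)*1) = -88*((-5 + 4)*(-1) + 1/8) = -88*(-1*(-1) + 1/8) = -88*(1 + 1/8) = -88*9/8 = -99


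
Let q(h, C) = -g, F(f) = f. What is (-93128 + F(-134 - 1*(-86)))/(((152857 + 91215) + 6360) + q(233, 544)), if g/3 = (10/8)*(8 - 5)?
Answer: -372704/1001683 ≈ -0.37208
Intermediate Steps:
g = 45/4 (g = 3*((10/8)*(8 - 5)) = 3*((10*(⅛))*3) = 3*((5/4)*3) = 3*(15/4) = 45/4 ≈ 11.250)
q(h, C) = -45/4 (q(h, C) = -1*45/4 = -45/4)
(-93128 + F(-134 - 1*(-86)))/(((152857 + 91215) + 6360) + q(233, 544)) = (-93128 + (-134 - 1*(-86)))/(((152857 + 91215) + 6360) - 45/4) = (-93128 + (-134 + 86))/((244072 + 6360) - 45/4) = (-93128 - 48)/(250432 - 45/4) = -93176/1001683/4 = -93176*4/1001683 = -372704/1001683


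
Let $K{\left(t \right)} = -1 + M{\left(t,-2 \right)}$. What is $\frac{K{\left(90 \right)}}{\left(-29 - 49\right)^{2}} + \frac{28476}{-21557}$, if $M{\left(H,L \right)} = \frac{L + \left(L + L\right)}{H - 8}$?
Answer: $- \frac{1776028963}{1344316077} \approx -1.3211$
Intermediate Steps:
$M{\left(H,L \right)} = \frac{3 L}{-8 + H}$ ($M{\left(H,L \right)} = \frac{L + 2 L}{-8 + H} = \frac{3 L}{-8 + H}$)
$K{\left(t \right)} = -1 - \frac{6}{-8 + t}$ ($K{\left(t \right)} = -1 + 3 \left(-2\right) \frac{1}{-8 + t} = -1 - \frac{6}{-8 + t}$)
$\frac{K{\left(90 \right)}}{\left(-29 - 49\right)^{2}} + \frac{28476}{-21557} = \frac{\frac{1}{-8 + 90} \left(2 - 90\right)}{\left(-29 - 49\right)^{2}} + \frac{28476}{-21557} = \frac{\frac{1}{82} \left(2 - 90\right)}{\left(-78\right)^{2}} + 28476 \left(- \frac{1}{21557}\right) = \frac{\frac{1}{82} \left(-88\right)}{6084} - \frac{28476}{21557} = \left(- \frac{44}{41}\right) \frac{1}{6084} - \frac{28476}{21557} = - \frac{11}{62361} - \frac{28476}{21557} = - \frac{1776028963}{1344316077}$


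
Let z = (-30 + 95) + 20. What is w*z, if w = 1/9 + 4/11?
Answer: 3995/99 ≈ 40.354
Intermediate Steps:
w = 47/99 (w = 1*(⅑) + 4*(1/11) = ⅑ + 4/11 = 47/99 ≈ 0.47475)
z = 85 (z = 65 + 20 = 85)
w*z = (47/99)*85 = 3995/99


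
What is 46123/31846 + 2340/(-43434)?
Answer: 107154819/76844398 ≈ 1.3944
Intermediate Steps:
46123/31846 + 2340/(-43434) = 46123*(1/31846) + 2340*(-1/43434) = 46123/31846 - 130/2413 = 107154819/76844398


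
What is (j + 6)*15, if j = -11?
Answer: -75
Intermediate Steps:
(j + 6)*15 = (-11 + 6)*15 = -5*15 = -75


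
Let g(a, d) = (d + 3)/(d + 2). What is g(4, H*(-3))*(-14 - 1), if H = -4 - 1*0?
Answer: -225/14 ≈ -16.071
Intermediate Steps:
H = -4 (H = -4 + 0 = -4)
g(a, d) = (3 + d)/(2 + d)
g(4, H*(-3))*(-14 - 1) = ((3 - 4*(-3))/(2 - 4*(-3)))*(-14 - 1) = ((3 + 12)/(2 + 12))*(-15) = (15/14)*(-15) = -225/14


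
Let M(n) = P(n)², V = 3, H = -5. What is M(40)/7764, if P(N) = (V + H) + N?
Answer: 361/1941 ≈ 0.18599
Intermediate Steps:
P(N) = -2 + N (P(N) = (3 - 5) + N = -2 + N)
M(n) = (-2 + n)²
M(40)/7764 = (-2 + 40)²/7764 = 38²*(1/7764) = 1444*(1/7764) = 361/1941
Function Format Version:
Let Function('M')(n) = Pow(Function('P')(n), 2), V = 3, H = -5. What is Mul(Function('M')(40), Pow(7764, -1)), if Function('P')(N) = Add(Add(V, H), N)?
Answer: Rational(361, 1941) ≈ 0.18599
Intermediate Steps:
Function('P')(N) = Add(-2, N) (Function('P')(N) = Add(Add(3, -5), N) = Add(-2, N))
Function('M')(n) = Pow(Add(-2, n), 2)
Mul(Function('M')(40), Pow(7764, -1)) = Mul(Pow(Add(-2, 40), 2), Pow(7764, -1)) = Mul(Pow(38, 2), Rational(1, 7764)) = Mul(1444, Rational(1, 7764)) = Rational(361, 1941)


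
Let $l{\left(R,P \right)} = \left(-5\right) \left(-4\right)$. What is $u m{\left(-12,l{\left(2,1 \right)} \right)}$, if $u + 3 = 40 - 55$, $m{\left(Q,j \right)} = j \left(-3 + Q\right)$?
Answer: $5400$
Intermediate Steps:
$l{\left(R,P \right)} = 20$
$u = -18$ ($u = -3 + \left(40 - 55\right) = -3 - 15 = -18$)
$u m{\left(-12,l{\left(2,1 \right)} \right)} = - 18 \cdot 20 \left(-3 - 12\right) = - 18 \cdot 20 \left(-15\right) = \left(-18\right) \left(-300\right) = 5400$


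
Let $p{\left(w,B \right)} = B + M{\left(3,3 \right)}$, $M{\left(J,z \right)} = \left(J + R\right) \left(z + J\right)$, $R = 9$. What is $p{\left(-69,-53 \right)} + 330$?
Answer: $349$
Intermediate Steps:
$M{\left(J,z \right)} = \left(9 + J\right) \left(J + z\right)$ ($M{\left(J,z \right)} = \left(J + 9\right) \left(z + J\right) = \left(9 + J\right) \left(J + z\right)$)
$p{\left(w,B \right)} = 72 + B$ ($p{\left(w,B \right)} = B + \left(3^{2} + 9 \cdot 3 + 9 \cdot 3 + 3 \cdot 3\right) = B + \left(9 + 27 + 27 + 9\right) = B + 72 = 72 + B$)
$p{\left(-69,-53 \right)} + 330 = \left(72 - 53\right) + 330 = 19 + 330 = 349$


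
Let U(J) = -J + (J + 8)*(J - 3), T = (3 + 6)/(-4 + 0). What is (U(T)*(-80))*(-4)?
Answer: -8940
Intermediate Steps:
T = -9/4 (T = 9/(-4) = 9*(-¼) = -9/4 ≈ -2.2500)
U(J) = -J + (-3 + J)*(8 + J) (U(J) = -J + (8 + J)*(-3 + J) = -J + (-3 + J)*(8 + J))
(U(T)*(-80))*(-4) = ((-24 + (-9/4)² + 4*(-9/4))*(-80))*(-4) = ((-24 + 81/16 - 9)*(-80))*(-4) = -447/16*(-80)*(-4) = 2235*(-4) = -8940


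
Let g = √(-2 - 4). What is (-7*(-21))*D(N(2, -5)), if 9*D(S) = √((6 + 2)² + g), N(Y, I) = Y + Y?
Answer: 49*√(64 + I*√6)/3 ≈ 130.69 + 2.5001*I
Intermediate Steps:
N(Y, I) = 2*Y
g = I*√6 (g = √(-6) = I*√6 ≈ 2.4495*I)
D(S) = √(64 + I*√6)/9 (D(S) = √((6 + 2)² + I*√6)/9 = √(8² + I*√6)/9 = √(64 + I*√6)/9)
(-7*(-21))*D(N(2, -5)) = (-7*(-21))*(√(64 + I*√6)/9) = 147*(√(64 + I*√6)/9) = 49*√(64 + I*√6)/3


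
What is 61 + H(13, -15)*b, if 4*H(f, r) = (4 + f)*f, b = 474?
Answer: 52499/2 ≈ 26250.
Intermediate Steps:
H(f, r) = f*(4 + f)/4 (H(f, r) = ((4 + f)*f)/4 = (f*(4 + f))/4 = f*(4 + f)/4)
61 + H(13, -15)*b = 61 + ((1/4)*13*(4 + 13))*474 = 61 + ((1/4)*13*17)*474 = 61 + (221/4)*474 = 61 + 52377/2 = 52499/2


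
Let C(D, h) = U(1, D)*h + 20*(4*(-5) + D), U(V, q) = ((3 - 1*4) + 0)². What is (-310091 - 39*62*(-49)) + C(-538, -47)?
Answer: -202816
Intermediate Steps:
U(V, q) = 1 (U(V, q) = ((3 - 4) + 0)² = (-1 + 0)² = (-1)² = 1)
C(D, h) = -400 + h + 20*D (C(D, h) = 1*h + 20*(4*(-5) + D) = h + 20*(-20 + D) = h + (-400 + 20*D) = -400 + h + 20*D)
(-310091 - 39*62*(-49)) + C(-538, -47) = (-310091 - 39*62*(-49)) + (-400 - 47 + 20*(-538)) = (-310091 - 2418*(-49)) + (-400 - 47 - 10760) = (-310091 + 118482) - 11207 = -191609 - 11207 = -202816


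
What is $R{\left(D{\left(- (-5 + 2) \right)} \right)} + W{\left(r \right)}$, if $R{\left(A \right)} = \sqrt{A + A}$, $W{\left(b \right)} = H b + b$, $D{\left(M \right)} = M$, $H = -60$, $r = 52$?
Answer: $-3068 + \sqrt{6} \approx -3065.6$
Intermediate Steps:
$W{\left(b \right)} = - 59 b$ ($W{\left(b \right)} = - 60 b + b = - 59 b$)
$R{\left(A \right)} = \sqrt{2} \sqrt{A}$ ($R{\left(A \right)} = \sqrt{2 A} = \sqrt{2} \sqrt{A}$)
$R{\left(D{\left(- (-5 + 2) \right)} \right)} + W{\left(r \right)} = \sqrt{2} \sqrt{- (-5 + 2)} - 3068 = \sqrt{2} \sqrt{\left(-1\right) \left(-3\right)} - 3068 = \sqrt{2} \sqrt{3} - 3068 = \sqrt{6} - 3068 = -3068 + \sqrt{6}$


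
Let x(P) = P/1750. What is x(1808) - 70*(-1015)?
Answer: 62169654/875 ≈ 71051.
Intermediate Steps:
x(P) = P/1750 (x(P) = P*(1/1750) = P/1750)
x(1808) - 70*(-1015) = (1/1750)*1808 - 70*(-1015) = 904/875 + 71050 = 62169654/875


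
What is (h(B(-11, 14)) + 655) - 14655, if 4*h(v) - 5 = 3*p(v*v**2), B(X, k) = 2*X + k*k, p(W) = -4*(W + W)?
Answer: -126488571/4 ≈ -3.1622e+7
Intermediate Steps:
p(W) = -8*W
B(X, k) = k**2 + 2*X (B(X, k) = 2*X + k**2 = k**2 + 2*X)
h(v) = 5/4 - 6*v**3 (h(v) = 5/4 + (3*(-8*v*v**2))/4 = 5/4 + (3*(-8*v**3))/4 = 5/4 + (-24*v**3)/4 = 5/4 - 6*v**3)
(h(B(-11, 14)) + 655) - 14655 = ((5/4 - 6*(14**2 + 2*(-11))**3) + 655) - 14655 = ((5/4 - 6*(196 - 22)**3) + 655) - 14655 = ((5/4 - 6*174**3) + 655) - 14655 = ((5/4 - 6*5268024) + 655) - 14655 = ((5/4 - 31608144) + 655) - 14655 = (-126432571/4 + 655) - 14655 = -126429951/4 - 14655 = -126488571/4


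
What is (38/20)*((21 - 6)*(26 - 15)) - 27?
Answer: 573/2 ≈ 286.50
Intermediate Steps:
(38/20)*((21 - 6)*(26 - 15)) - 27 = (38*(1/20))*(15*11) - 27 = (19/10)*165 - 27 = 627/2 - 27 = 573/2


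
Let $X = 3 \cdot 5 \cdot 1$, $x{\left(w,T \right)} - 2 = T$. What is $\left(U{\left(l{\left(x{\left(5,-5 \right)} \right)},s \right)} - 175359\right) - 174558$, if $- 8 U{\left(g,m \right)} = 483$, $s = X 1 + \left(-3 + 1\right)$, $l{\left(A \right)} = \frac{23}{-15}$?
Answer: $- \frac{2799819}{8} \approx -3.4998 \cdot 10^{5}$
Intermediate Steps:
$x{\left(w,T \right)} = 2 + T$
$X = 15$ ($X = 15 \cdot 1 = 15$)
$l{\left(A \right)} = - \frac{23}{15}$ ($l{\left(A \right)} = 23 \left(- \frac{1}{15}\right) = - \frac{23}{15}$)
$s = 13$ ($s = 15 \cdot 1 + \left(-3 + 1\right) = 15 - 2 = 13$)
$U{\left(g,m \right)} = - \frac{483}{8}$ ($U{\left(g,m \right)} = \left(- \frac{1}{8}\right) 483 = - \frac{483}{8}$)
$\left(U{\left(l{\left(x{\left(5,-5 \right)} \right)},s \right)} - 175359\right) - 174558 = \left(- \frac{483}{8} - 175359\right) - 174558 = - \frac{1403355}{8} - 174558 = - \frac{2799819}{8}$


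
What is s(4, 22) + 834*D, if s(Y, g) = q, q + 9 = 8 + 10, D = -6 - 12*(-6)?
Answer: 55053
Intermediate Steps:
D = 66 (D = -6 + 72 = 66)
q = 9 (q = -9 + (8 + 10) = -9 + 18 = 9)
s(Y, g) = 9
s(4, 22) + 834*D = 9 + 834*66 = 9 + 55044 = 55053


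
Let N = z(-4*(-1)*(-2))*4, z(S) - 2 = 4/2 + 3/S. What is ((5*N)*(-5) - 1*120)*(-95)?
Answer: 91675/2 ≈ 45838.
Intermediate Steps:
z(S) = 4 + 3/S (z(S) = 2 + (4/2 + 3/S) = 2 + (4*(1/2) + 3/S) = 2 + (2 + 3/S) = 4 + 3/S)
N = 29/2 (N = (4 + 3/((-4*(-1)*(-2))))*4 = (4 + 3/((4*(-2))))*4 = (4 + 3/(-8))*4 = (4 + 3*(-1/8))*4 = (4 - 3/8)*4 = (29/8)*4 = 29/2 ≈ 14.500)
((5*N)*(-5) - 1*120)*(-95) = ((5*(29/2))*(-5) - 1*120)*(-95) = ((145/2)*(-5) - 120)*(-95) = (-725/2 - 120)*(-95) = -965/2*(-95) = 91675/2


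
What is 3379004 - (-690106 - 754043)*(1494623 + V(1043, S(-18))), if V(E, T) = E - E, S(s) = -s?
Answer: 2158461689831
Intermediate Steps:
V(E, T) = 0
3379004 - (-690106 - 754043)*(1494623 + V(1043, S(-18))) = 3379004 - (-690106 - 754043)*(1494623 + 0) = 3379004 - (-1444149)*1494623 = 3379004 - 1*(-2158458310827) = 3379004 + 2158458310827 = 2158461689831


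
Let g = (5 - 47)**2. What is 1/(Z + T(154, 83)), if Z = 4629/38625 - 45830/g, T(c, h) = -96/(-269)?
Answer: -3054696750/77906997031 ≈ -0.039210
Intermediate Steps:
T(c, h) = 96/269 (T(c, h) = -96*(-1/269) = 96/269)
g = 1764 (g = (-42)**2 = 1764)
Z = -293669699/11355750 (Z = 4629/38625 - 45830/1764 = 4629*(1/38625) - 45830*1/1764 = 1543/12875 - 22915/882 = -293669699/11355750 ≈ -25.861)
1/(Z + T(154, 83)) = 1/(-293669699/11355750 + 96/269) = 1/(-77906997031/3054696750) = -3054696750/77906997031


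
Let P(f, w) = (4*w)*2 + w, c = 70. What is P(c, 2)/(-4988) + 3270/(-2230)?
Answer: -817545/556162 ≈ -1.4700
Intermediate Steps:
P(f, w) = 9*w (P(f, w) = 8*w + w = 9*w)
P(c, 2)/(-4988) + 3270/(-2230) = (9*2)/(-4988) + 3270/(-2230) = 18*(-1/4988) + 3270*(-1/2230) = -9/2494 - 327/223 = -817545/556162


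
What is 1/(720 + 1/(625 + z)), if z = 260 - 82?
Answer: 803/578161 ≈ 0.0013889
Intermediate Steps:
z = 178
1/(720 + 1/(625 + z)) = 1/(720 + 1/(625 + 178)) = 1/(720 + 1/803) = 1/(578161/803) = 803/578161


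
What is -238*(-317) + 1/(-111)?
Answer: 8374505/111 ≈ 75446.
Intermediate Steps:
-238*(-317) + 1/(-111) = 75446 - 1/111 = 8374505/111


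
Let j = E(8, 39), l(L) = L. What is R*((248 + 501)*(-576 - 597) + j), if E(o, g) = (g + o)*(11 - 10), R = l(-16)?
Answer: 14056480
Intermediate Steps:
R = -16
E(o, g) = g + o (E(o, g) = (g + o)*1 = g + o)
j = 47 (j = 39 + 8 = 47)
R*((248 + 501)*(-576 - 597) + j) = -16*((248 + 501)*(-576 - 597) + 47) = -16*(749*(-1173) + 47) = -16*(-878577 + 47) = -16*(-878530) = 14056480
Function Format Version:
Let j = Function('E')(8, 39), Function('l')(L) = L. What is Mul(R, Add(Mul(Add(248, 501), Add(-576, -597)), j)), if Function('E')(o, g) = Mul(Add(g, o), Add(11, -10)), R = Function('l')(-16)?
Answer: 14056480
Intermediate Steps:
R = -16
Function('E')(o, g) = Add(g, o) (Function('E')(o, g) = Mul(Add(g, o), 1) = Add(g, o))
j = 47 (j = Add(39, 8) = 47)
Mul(R, Add(Mul(Add(248, 501), Add(-576, -597)), j)) = Mul(-16, Add(Mul(Add(248, 501), Add(-576, -597)), 47)) = Mul(-16, Add(Mul(749, -1173), 47)) = Mul(-16, Add(-878577, 47)) = Mul(-16, -878530) = 14056480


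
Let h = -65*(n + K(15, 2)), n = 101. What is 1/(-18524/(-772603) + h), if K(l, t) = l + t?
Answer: -772603/5925846486 ≈ -0.00013038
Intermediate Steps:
h = -7670 (h = -65*(101 + (15 + 2)) = -65*(101 + 17) = -65*118 = -7670)
1/(-18524/(-772603) + h) = 1/(-18524/(-772603) - 7670) = 1/(-18524*(-1/772603) - 7670) = 1/(18524/772603 - 7670) = 1/(-5925846486/772603) = -772603/5925846486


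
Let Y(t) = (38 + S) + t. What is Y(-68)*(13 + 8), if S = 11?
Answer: -399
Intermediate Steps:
Y(t) = 49 + t (Y(t) = (38 + 11) + t = 49 + t)
Y(-68)*(13 + 8) = (49 - 68)*(13 + 8) = -19*21 = -399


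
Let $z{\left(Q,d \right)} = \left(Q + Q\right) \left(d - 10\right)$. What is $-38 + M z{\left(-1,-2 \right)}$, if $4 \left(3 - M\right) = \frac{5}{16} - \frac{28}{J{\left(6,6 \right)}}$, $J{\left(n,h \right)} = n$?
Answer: $\frac{481}{8} \approx 60.125$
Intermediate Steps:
$z{\left(Q,d \right)} = 2 Q \left(-10 + d\right)$
$M = \frac{785}{192}$ ($M = 3 - \frac{\frac{5}{16} - \frac{28}{6}}{4} = 3 - \frac{5 \cdot \frac{1}{16} - \frac{14}{3}}{4} = 3 - \frac{\frac{5}{16} - \frac{14}{3}}{4} = 3 - - \frac{209}{192} = 3 + \frac{209}{192} = \frac{785}{192} \approx 4.0885$)
$-38 + M z{\left(-1,-2 \right)} = -38 + \frac{785 \cdot 2 \left(-1\right) \left(-10 - 2\right)}{192} = -38 + \frac{785 \cdot 2 \left(-1\right) \left(-12\right)}{192} = -38 + \frac{785}{192} \cdot 24 = -38 + \frac{785}{8} = \frac{481}{8}$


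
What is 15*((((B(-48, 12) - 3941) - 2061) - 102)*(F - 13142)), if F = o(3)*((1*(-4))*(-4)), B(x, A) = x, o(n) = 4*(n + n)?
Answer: 1177308240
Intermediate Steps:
o(n) = 8*n (o(n) = 4*(2*n) = 8*n)
F = 384 (F = (8*3)*((1*(-4))*(-4)) = 24*(-4*(-4)) = 24*16 = 384)
15*((((B(-48, 12) - 3941) - 2061) - 102)*(F - 13142)) = 15*((((-48 - 3941) - 2061) - 102)*(384 - 13142)) = 15*(((-3989 - 2061) - 102)*(-12758)) = 15*((-6050 - 102)*(-12758)) = 15*(-6152*(-12758)) = 15*78487216 = 1177308240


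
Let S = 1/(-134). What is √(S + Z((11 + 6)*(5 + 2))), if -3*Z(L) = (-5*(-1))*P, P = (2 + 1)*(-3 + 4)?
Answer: I*√89914/134 ≈ 2.2377*I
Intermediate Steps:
P = 3 (P = 3*1 = 3)
S = -1/134 ≈ -0.0074627
Z(L) = -5 (Z(L) = -(-5*(-1))*3/3 = -5*3/3 = -⅓*15 = -5)
√(S + Z((11 + 6)*(5 + 2))) = √(-1/134 - 5) = √(-671/134) = I*√89914/134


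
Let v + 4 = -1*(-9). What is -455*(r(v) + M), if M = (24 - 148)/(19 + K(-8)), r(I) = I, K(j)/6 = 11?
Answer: -27391/17 ≈ -1611.2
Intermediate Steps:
K(j) = 66 (K(j) = 6*11 = 66)
v = 5 (v = -4 - 1*(-9) = -4 + 9 = 5)
M = -124/85 (M = (24 - 148)/(19 + 66) = -124/85 ≈ -1.4588)
-455*(r(v) + M) = -455*(5 - 124/85) = -455*301/85 = -27391/17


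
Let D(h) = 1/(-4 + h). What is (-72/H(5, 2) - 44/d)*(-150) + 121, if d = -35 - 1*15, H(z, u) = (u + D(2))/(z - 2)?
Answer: 21589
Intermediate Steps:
H(z, u) = (-½ + u)/(-2 + z) (H(z, u) = (u + 1/(-4 + 2))/(z - 2) = (u + 1/(-2))/(-2 + z) = (u - ½)/(-2 + z) = (-½ + u)/(-2 + z))
d = -50 (d = -35 - 15 = -50)
(-72/H(5, 2) - 44/d)*(-150) + 121 = (-72*(-2 + 5)/(-½ + 2) - 44/(-50))*(-150) + 121 = (-72/((3/2)/3) - 44*(-1/50))*(-150) + 121 = (-72/((⅓)*(3/2)) + 22/25)*(-150) + 121 = (-72/½ + 22/25)*(-150) + 121 = (-72*2 + 22/25)*(-150) + 121 = (-144 + 22/25)*(-150) + 121 = -3578/25*(-150) + 121 = 21468 + 121 = 21589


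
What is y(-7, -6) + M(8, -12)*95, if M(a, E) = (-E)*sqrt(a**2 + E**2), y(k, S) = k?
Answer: -7 + 4560*sqrt(13) ≈ 16434.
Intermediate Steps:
M(a, E) = -E*sqrt(E**2 + a**2) (M(a, E) = (-E)*sqrt(E**2 + a**2) = -E*sqrt(E**2 + a**2))
y(-7, -6) + M(8, -12)*95 = -7 - 1*(-12)*sqrt((-12)**2 + 8**2)*95 = -7 - 1*(-12)*sqrt(144 + 64)*95 = -7 - 1*(-12)*sqrt(208)*95 = -7 - 1*(-12)*4*sqrt(13)*95 = -7 + (48*sqrt(13))*95 = -7 + 4560*sqrt(13)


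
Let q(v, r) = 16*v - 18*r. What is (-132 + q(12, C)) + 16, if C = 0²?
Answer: 76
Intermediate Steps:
C = 0
q(v, r) = -18*r + 16*v
(-132 + q(12, C)) + 16 = (-132 + (-18*0 + 16*12)) + 16 = (-132 + (0 + 192)) + 16 = (-132 + 192) + 16 = 60 + 16 = 76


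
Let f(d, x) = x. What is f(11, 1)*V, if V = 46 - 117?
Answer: -71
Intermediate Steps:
V = -71
f(11, 1)*V = 1*(-71) = -71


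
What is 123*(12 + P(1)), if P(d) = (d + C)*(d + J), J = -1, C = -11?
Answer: 1476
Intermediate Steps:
P(d) = (-1 + d)*(-11 + d) (P(d) = (d - 11)*(d - 1) = (-11 + d)*(-1 + d) = (-1 + d)*(-11 + d))
123*(12 + P(1)) = 123*(12 + (11 + 1² - 12*1)) = 123*(12 + (11 + 1 - 12)) = 123*(12 + 0) = 123*12 = 1476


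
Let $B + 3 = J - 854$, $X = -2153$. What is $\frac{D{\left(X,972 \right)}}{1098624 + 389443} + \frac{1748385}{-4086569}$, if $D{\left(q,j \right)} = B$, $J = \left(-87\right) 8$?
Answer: $- \frac{2608060463452}{6081088472123} \approx -0.42888$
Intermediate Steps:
$J = -696$
$B = -1553$ ($B = -3 - 1550 = -1553$)
$D{\left(q,j \right)} = -1553$
$\frac{D{\left(X,972 \right)}}{1098624 + 389443} + \frac{1748385}{-4086569} = - \frac{1553}{1098624 + 389443} + \frac{1748385}{-4086569} = - \frac{1553}{1488067} + 1748385 \left(- \frac{1}{4086569}\right) = \left(-1553\right) \frac{1}{1488067} - \frac{1748385}{4086569} = - \frac{1553}{1488067} - \frac{1748385}{4086569} = - \frac{2608060463452}{6081088472123}$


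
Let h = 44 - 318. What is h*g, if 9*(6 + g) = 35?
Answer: 5206/9 ≈ 578.44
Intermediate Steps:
g = -19/9 (g = -6 + (⅑)*35 = -6 + 35/9 = -19/9 ≈ -2.1111)
h = -274
h*g = -274*(-19/9) = 5206/9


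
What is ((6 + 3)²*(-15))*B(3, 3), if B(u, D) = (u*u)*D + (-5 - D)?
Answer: -23085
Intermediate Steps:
B(u, D) = -5 - D + D*u² (B(u, D) = u²*D + (-5 - D) = D*u² + (-5 - D) = -5 - D + D*u²)
((6 + 3)²*(-15))*B(3, 3) = ((6 + 3)²*(-15))*(-5 - 1*3 + 3*3²) = (9²*(-15))*(-5 - 3 + 3*9) = (81*(-15))*(-5 - 3 + 27) = -1215*19 = -23085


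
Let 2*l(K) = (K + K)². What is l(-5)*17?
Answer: 850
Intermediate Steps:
l(K) = 2*K² (l(K) = (K + K)²/2 = (2*K)²/2 = (4*K²)/2 = 2*K²)
l(-5)*17 = (2*(-5)²)*17 = (2*25)*17 = 50*17 = 850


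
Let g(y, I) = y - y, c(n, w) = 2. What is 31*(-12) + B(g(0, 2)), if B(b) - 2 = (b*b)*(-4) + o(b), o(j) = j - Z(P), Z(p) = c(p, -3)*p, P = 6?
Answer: -382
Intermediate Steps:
g(y, I) = 0
Z(p) = 2*p
o(j) = -12 + j (o(j) = j - 2*6 = j - 1*12 = j - 12 = -12 + j)
B(b) = -10 + b - 4*b**2 (B(b) = 2 + ((b*b)*(-4) + (-12 + b)) = 2 + (b**2*(-4) + (-12 + b)) = 2 + (-4*b**2 + (-12 + b)) = 2 + (-12 + b - 4*b**2) = -10 + b - 4*b**2)
31*(-12) + B(g(0, 2)) = 31*(-12) + (-10 + 0 - 4*0**2) = -372 + (-10 + 0 - 4*0) = -372 + (-10 + 0 + 0) = -372 - 10 = -382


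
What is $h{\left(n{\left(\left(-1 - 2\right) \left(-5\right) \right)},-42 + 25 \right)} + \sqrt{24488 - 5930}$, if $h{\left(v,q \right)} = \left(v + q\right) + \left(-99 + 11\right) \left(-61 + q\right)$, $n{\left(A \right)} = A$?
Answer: $6862 + 3 \sqrt{2062} \approx 6998.2$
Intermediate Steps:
$h{\left(v,q \right)} = 5368 + v - 87 q$ ($h{\left(v,q \right)} = \left(q + v\right) - 88 \left(-61 + q\right) = \left(q + v\right) - \left(-5368 + 88 q\right) = 5368 + v - 87 q$)
$h{\left(n{\left(\left(-1 - 2\right) \left(-5\right) \right)},-42 + 25 \right)} + \sqrt{24488 - 5930} = \left(5368 + \left(-1 - 2\right) \left(-5\right) - 87 \left(-42 + 25\right)\right) + \sqrt{24488 - 5930} = \left(5368 - -15 - -1479\right) + \sqrt{18558} = \left(5368 + 15 + 1479\right) + 3 \sqrt{2062} = 6862 + 3 \sqrt{2062}$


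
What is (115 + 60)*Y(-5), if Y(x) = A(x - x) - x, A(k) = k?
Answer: 875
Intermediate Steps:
Y(x) = -x (Y(x) = (x - x) - x = 0 - x = -x)
(115 + 60)*Y(-5) = (115 + 60)*(-1*(-5)) = 175*5 = 875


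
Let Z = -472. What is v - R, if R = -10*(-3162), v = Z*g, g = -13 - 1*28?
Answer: -12268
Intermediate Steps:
g = -41 (g = -13 - 28 = -41)
v = 19352 (v = -472*(-41) = 19352)
R = 31620
v - R = 19352 - 1*31620 = 19352 - 31620 = -12268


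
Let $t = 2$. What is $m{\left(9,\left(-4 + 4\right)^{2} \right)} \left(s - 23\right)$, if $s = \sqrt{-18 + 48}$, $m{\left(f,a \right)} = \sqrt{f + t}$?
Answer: $\sqrt{11} \left(-23 + \sqrt{30}\right) \approx -58.116$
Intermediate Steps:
$m{\left(f,a \right)} = \sqrt{2 + f}$ ($m{\left(f,a \right)} = \sqrt{f + 2} = \sqrt{2 + f}$)
$s = \sqrt{30} \approx 5.4772$
$m{\left(9,\left(-4 + 4\right)^{2} \right)} \left(s - 23\right) = \sqrt{2 + 9} \left(\sqrt{30} - 23\right) = \sqrt{11} \left(-23 + \sqrt{30}\right)$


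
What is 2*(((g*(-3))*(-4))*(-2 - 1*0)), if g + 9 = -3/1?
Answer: 576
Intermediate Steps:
g = -12 (g = -9 - 3/1 = -9 - 3*1 = -9 - 3 = -12)
2*(((g*(-3))*(-4))*(-2 - 1*0)) = 2*((-12*(-3)*(-4))*(-2 - 1*0)) = 2*((36*(-4))*(-2 + 0)) = 2*(-144*(-2)) = 2*288 = 576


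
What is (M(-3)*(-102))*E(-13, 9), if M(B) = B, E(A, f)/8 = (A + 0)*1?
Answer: -31824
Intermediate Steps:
E(A, f) = 8*A (E(A, f) = 8*((A + 0)*1) = 8*(A*1) = 8*A)
(M(-3)*(-102))*E(-13, 9) = (-3*(-102))*(8*(-13)) = 306*(-104) = -31824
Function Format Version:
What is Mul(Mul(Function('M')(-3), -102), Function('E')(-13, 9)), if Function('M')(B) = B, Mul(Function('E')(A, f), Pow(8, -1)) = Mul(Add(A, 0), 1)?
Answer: -31824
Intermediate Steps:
Function('E')(A, f) = Mul(8, A) (Function('E')(A, f) = Mul(8, Mul(Add(A, 0), 1)) = Mul(8, Mul(A, 1)) = Mul(8, A))
Mul(Mul(Function('M')(-3), -102), Function('E')(-13, 9)) = Mul(Mul(-3, -102), Mul(8, -13)) = Mul(306, -104) = -31824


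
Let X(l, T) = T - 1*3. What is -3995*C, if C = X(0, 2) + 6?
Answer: -19975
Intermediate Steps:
X(l, T) = -3 + T (X(l, T) = T - 3 = -3 + T)
C = 5 (C = (-3 + 2) + 6 = -1 + 6 = 5)
-3995*C = -3995*5 = -19975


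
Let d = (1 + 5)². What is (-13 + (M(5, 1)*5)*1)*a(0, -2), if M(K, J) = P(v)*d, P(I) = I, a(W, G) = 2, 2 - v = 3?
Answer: -386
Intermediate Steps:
v = -1 (v = 2 - 1*3 = 2 - 3 = -1)
d = 36 (d = 6² = 36)
M(K, J) = -36 (M(K, J) = -1*36 = -36)
(-13 + (M(5, 1)*5)*1)*a(0, -2) = (-13 - 36*5*1)*2 = (-13 - 180*1)*2 = (-13 - 180)*2 = -193*2 = -386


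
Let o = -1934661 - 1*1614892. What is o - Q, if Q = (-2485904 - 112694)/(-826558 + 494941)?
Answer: -1177094715799/331617 ≈ -3.5496e+6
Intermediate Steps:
Q = 2598598/331617 (Q = -2598598/(-331617) = -2598598*(-1/331617) = 2598598/331617 ≈ 7.8361)
o = -3549553 (o = -1934661 - 1614892 = -3549553)
o - Q = -3549553 - 1*2598598/331617 = -3549553 - 2598598/331617 = -1177094715799/331617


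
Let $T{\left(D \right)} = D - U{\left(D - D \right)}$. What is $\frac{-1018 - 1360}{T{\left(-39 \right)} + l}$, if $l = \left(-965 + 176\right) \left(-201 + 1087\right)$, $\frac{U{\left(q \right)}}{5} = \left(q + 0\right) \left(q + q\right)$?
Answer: $\frac{2378}{699093} \approx 0.0034016$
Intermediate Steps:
$U{\left(q \right)} = 10 q^{2}$ ($U{\left(q \right)} = 5 \left(q + 0\right) \left(q + q\right) = 5 q 2 q = 5 \cdot 2 q^{2} = 10 q^{2}$)
$T{\left(D \right)} = D$ ($T{\left(D \right)} = D - 10 \left(D - D\right)^{2} = D - 10 \cdot 0^{2} = D - 10 \cdot 0 = D - 0 = D + 0 = D$)
$l = -699054$ ($l = \left(-789\right) 886 = -699054$)
$\frac{-1018 - 1360}{T{\left(-39 \right)} + l} = \frac{-1018 - 1360}{-39 - 699054} = - \frac{2378}{-699093} = \left(-2378\right) \left(- \frac{1}{699093}\right) = \frac{2378}{699093}$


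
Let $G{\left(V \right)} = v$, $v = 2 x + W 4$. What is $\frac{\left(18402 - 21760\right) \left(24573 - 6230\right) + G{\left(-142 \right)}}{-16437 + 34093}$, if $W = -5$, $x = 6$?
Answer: $- \frac{30797901}{8828} \approx -3488.7$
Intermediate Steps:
$v = -8$ ($v = 2 \cdot 6 - 20 = 12 - 20 = -8$)
$G{\left(V \right)} = -8$
$\frac{\left(18402 - 21760\right) \left(24573 - 6230\right) + G{\left(-142 \right)}}{-16437 + 34093} = \frac{\left(18402 - 21760\right) \left(24573 - 6230\right) - 8}{-16437 + 34093} = \frac{\left(-3358\right) 18343 - 8}{17656} = \left(-61595794 - 8\right) \frac{1}{17656} = \left(-61595802\right) \frac{1}{17656} = - \frac{30797901}{8828}$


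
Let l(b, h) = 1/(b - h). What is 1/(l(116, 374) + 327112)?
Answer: 258/84394895 ≈ 3.0571e-6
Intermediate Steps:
1/(l(116, 374) + 327112) = 1/(1/(116 - 1*374) + 327112) = 1/(1/(116 - 374) + 327112) = 1/(1/(-258) + 327112) = 1/(-1/258 + 327112) = 1/(84394895/258) = 258/84394895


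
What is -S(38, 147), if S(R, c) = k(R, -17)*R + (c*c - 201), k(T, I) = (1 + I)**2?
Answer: -31136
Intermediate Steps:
S(R, c) = -201 + c**2 + 256*R (S(R, c) = (1 - 17)**2*R + (c*c - 201) = (-16)**2*R + (c**2 - 201) = 256*R + (-201 + c**2) = -201 + c**2 + 256*R)
-S(38, 147) = -(-201 + 147**2 + 256*38) = -(-201 + 21609 + 9728) = -1*31136 = -31136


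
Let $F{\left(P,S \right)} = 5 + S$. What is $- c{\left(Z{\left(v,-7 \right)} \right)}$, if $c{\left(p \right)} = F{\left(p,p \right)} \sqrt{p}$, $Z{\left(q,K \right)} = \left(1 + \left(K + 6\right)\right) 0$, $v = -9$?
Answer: $0$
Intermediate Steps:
$Z{\left(q,K \right)} = 0$ ($Z{\left(q,K \right)} = \left(1 + \left(6 + K\right)\right) 0 = \left(7 + K\right) 0 = 0$)
$c{\left(p \right)} = \sqrt{p} \left(5 + p\right)$ ($c{\left(p \right)} = \left(5 + p\right) \sqrt{p} = \sqrt{p} \left(5 + p\right)$)
$- c{\left(Z{\left(v,-7 \right)} \right)} = - \sqrt{0} \left(5 + 0\right) = - 0 \cdot 5 = \left(-1\right) 0 = 0$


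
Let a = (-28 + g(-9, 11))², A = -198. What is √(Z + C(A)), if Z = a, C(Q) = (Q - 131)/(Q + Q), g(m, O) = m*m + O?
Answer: √17845795/66 ≈ 64.006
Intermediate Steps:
g(m, O) = O + m² (g(m, O) = m² + O = O + m²)
C(Q) = (-131 + Q)/(2*Q) (C(Q) = (-131 + Q)/((2*Q)) = (-131 + Q)*(1/(2*Q)) = (-131 + Q)/(2*Q))
a = 4096 (a = (-28 + (11 + (-9)²))² = (-28 + (11 + 81))² = (-28 + 92)² = 64² = 4096)
Z = 4096
√(Z + C(A)) = √(4096 + (½)*(-131 - 198)/(-198)) = √(4096 + (½)*(-1/198)*(-329)) = √(4096 + 329/396) = √(1622345/396) = √17845795/66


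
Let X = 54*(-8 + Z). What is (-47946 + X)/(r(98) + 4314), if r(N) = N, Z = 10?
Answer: -23919/2206 ≈ -10.843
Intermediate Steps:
X = 108 (X = 54*(-8 + 10) = 54*2 = 108)
(-47946 + X)/(r(98) + 4314) = (-47946 + 108)/(98 + 4314) = -47838/4412 = -47838*1/4412 = -23919/2206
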